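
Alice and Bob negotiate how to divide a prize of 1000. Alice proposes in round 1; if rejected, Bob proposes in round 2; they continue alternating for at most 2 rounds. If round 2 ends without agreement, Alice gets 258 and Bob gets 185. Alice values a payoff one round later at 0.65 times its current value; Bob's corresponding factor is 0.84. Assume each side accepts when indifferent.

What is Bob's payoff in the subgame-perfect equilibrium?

Round 2 (Bob proposes): Alice gets 258 if talks fail, so Bob offers 258 and keeps 742.
Round 1 (Alice proposes): Bob can get 742 next round, worth 0.84 × 742 = 623.28 now; Alice offers that and keeps 376.72.

623.28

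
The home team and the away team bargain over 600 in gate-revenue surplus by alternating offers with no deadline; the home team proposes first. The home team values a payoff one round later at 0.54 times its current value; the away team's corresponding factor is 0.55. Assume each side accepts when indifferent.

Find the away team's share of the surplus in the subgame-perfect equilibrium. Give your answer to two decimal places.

215.93

When the home team proposes, the away team accepts any offer worth at least 0.55 times what the away team would get by proposing next round; and vice versa.
This gives x = 600 − 0.55y and y = 600 − 0.54x, where x and y are each side's share when it proposes.
Hence (1 − 0.55·0.54)x = 600(1 − 0.55), i.e. 0.703·x = 270.
x ≈ 384.0683; the away team's share is 600 − x ≈ 215.9317.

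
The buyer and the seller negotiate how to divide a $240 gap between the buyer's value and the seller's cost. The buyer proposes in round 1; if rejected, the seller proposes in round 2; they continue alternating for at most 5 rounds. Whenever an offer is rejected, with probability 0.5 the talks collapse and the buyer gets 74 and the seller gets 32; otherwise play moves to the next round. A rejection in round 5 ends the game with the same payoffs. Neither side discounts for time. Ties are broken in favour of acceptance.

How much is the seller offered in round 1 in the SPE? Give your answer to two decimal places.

By backward induction:
Round 5 (the buyer proposes): the seller gets 32 if talks fail, so the buyer offers 32 and keeps 208.
Round 4 (the seller proposes): rejecting gives the buyer an expected 0.5 × 208 + 0.5 × 74 = 141. The seller offers 141 and keeps 240 − 141 = 99.
Round 3 (the buyer proposes): rejecting gives the seller an expected 0.5 × 99 + 0.5 × 32 = 65.5; the buyer offers that and keeps 174.5.
Round 2 (the seller proposes): rejecting gives the buyer an expected 0.5 × 174.5 + 0.5 × 74 = 124.25; the seller offers that and keeps 115.75.
Round 1 (the buyer proposes): rejecting gives the seller an expected 0.5 × 115.75 + 0.5 × 32 = 73.875, so the buyer offers 73.875, keeping 166.125.

73.88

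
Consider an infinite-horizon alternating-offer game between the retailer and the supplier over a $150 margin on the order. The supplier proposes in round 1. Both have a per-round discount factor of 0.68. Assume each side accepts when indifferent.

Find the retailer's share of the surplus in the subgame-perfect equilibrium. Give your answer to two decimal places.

In a stationary SPE each proposer offers the other exactly their discounted continuation value.
If the supplier keeps x when proposing and the retailer keeps y when proposing, then x = 150 − 0.68y and y = 150 − 0.68x.
Solving: x = 150(1 − 0.68) / (1 − 0.68·0.68) = 48 / 0.5376 ≈ 89.2857.
The retailer gets 150 − 89.2857 ≈ 60.7143.

60.71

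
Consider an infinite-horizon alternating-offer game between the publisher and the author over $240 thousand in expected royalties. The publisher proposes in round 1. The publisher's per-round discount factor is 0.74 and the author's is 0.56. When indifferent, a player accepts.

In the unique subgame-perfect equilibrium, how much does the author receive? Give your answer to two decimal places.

59.67

When the publisher proposes, the author accepts any offer worth at least 0.56 times what the author would get by proposing next round; and vice versa.
This gives x = 240 − 0.56y and y = 240 − 0.74x, where x and y are each side's share when it proposes.
Hence (1 − 0.56·0.74)x = 240(1 − 0.56), i.e. 0.5856·x = 105.6.
x ≈ 180.3279; the author's share is 240 − x ≈ 59.6721.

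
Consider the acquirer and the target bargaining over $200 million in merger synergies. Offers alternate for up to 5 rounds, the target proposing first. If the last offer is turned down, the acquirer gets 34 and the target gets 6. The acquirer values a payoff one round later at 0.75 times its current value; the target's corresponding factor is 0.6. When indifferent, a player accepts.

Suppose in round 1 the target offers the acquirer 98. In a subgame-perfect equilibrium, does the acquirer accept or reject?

Accept

Round 5 (the target proposes): the acquirer gets 34 if talks fail, so the target offers 34 and keeps 166.
Round 4 (the acquirer proposes): the target can get 166 next round, worth 0.6 × 166 = 99.6 now, so the acquirer offers 99.6, keeping 100.4.
Round 3 (the target proposes): the acquirer can get 100.4 next round, worth 0.75 × 100.4 = 75.3 now. The target offers 75.3 and keeps 200 − 75.3 = 124.7.
Round 2 (the acquirer proposes): the target can get 124.7 next round, worth 0.6 × 124.7 = 74.82 now, so the acquirer offers 74.82, keeping 125.18.
So by rejecting in round 1, the acquirer gets 125.18 next round, worth 0.75 × 125.18 = 93.885 now.
Offer 98 ≥ 93.885, so the acquirer accepts.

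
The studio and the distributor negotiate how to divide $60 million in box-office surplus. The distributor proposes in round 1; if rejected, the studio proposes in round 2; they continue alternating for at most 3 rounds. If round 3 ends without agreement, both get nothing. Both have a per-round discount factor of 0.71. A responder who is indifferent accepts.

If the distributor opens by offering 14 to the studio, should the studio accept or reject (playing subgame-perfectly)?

Round 3 (the distributor proposes): rejection yields 0 for the studio; the distributor offers 0 and keeps 60.
Round 2 (the studio proposes): the distributor can get 60 next round, worth 0.71 × 60 = 42.6 now, so the studio offers 42.6, keeping 17.4.
So by rejecting in round 1, the studio gets 17.4 next round, worth 0.71 × 17.4 = 12.354 now.
Offer 14 ≥ 12.354, so the studio accepts.

Accept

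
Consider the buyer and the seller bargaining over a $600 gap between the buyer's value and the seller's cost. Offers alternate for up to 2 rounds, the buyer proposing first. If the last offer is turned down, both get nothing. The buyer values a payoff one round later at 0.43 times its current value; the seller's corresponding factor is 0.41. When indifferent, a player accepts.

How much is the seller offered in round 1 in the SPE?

246

Round 2 (the seller proposes): the buyer will accept anything ≥ 0, so the seller offers 0 and keeps 600.
Round 1 (the buyer proposes): the seller can get 600 next round, worth 0.41 × 600 = 246 now. The buyer offers 246 and keeps 600 − 246 = 354.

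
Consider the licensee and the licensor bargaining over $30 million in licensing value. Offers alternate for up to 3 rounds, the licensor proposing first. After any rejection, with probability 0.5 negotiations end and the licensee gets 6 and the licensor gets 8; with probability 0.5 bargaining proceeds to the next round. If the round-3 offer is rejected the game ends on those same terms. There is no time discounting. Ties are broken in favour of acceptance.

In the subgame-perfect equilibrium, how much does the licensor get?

20

By backward induction:
Round 3 (the licensor proposes): the licensee gets 6 if talks fail, so the licensor offers 6 and keeps 24.
Round 2 (the licensee proposes): rejecting gives the licensor an expected 0.5 × 24 + 0.5 × 8 = 16. The licensee offers 16 and keeps 30 − 16 = 14.
Round 1 (the licensor proposes): rejecting gives the licensee an expected 0.5 × 14 + 0.5 × 6 = 10. The licensor offers 10 and keeps 30 − 10 = 20.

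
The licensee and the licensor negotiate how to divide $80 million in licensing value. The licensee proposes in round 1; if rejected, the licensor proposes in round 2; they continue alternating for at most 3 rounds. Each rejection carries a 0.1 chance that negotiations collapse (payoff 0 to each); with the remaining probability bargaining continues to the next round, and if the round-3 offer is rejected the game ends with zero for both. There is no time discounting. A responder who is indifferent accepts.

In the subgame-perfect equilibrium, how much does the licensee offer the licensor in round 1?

Round 3 (the licensee proposes): the licensor will accept anything ≥ 0, so the licensee offers 0 and keeps 80.
Round 2 (the licensor proposes): rejecting gives the licensee an expected 0.9 × 80 = 72, so the licensor offers 72, keeping 8.
Round 1 (the licensee proposes): rejecting gives the licensor an expected 0.9 × 8 = 7.2, so the licensee offers 7.2, keeping 72.8.

7.2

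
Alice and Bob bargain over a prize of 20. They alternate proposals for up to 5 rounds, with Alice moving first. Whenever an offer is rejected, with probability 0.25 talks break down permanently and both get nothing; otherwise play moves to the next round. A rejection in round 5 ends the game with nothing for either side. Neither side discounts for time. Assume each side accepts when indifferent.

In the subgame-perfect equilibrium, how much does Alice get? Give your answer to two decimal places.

Round 5 (Alice proposes): rejection yields 0 for Bob; Alice offers 0 and keeps 20.
Round 4 (Bob proposes): rejecting gives Alice an expected 0.75 × 20 = 15, so Bob offers 15, keeping 5.
Round 3 (Alice proposes): rejecting gives Bob an expected 0.75 × 5 = 3.75, so Alice offers 3.75, keeping 16.25.
Round 2 (Bob proposes): rejecting gives Alice an expected 0.75 × 16.25 = 12.1875; Bob offers that and keeps 7.8125.
Round 1 (Alice proposes): rejecting gives Bob an expected 0.75 × 7.8125 = 5.859375, so Alice offers 5.859375, keeping 14.140625.

14.14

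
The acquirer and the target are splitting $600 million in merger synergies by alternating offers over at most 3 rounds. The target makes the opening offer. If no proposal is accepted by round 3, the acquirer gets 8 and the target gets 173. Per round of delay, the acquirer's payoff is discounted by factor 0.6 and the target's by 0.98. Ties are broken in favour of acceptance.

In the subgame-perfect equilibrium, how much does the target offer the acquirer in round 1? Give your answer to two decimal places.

11.90

By backward induction:
Round 3 (the target proposes): the acquirer gets 8 if talks fail, so the target offers 8 and keeps 592.
Round 2 (the acquirer proposes): the target can get 592 next round, worth 0.98 × 592 = 580.16 now. The acquirer offers 580.16 and keeps 600 − 580.16 = 19.84.
Round 1 (the target proposes): the acquirer can get 19.84 next round, worth 0.6 × 19.84 = 11.904 now. The target offers 11.904 and keeps 600 − 11.904 = 588.096.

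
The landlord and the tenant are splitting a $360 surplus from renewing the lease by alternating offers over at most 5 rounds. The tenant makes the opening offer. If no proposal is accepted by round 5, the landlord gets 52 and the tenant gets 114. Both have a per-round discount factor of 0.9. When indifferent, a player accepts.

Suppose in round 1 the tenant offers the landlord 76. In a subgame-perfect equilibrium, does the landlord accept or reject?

Work out the landlord's continuation value if the offer is rejected.
Round 5 (the tenant proposes): the landlord gets 52 if talks fail, so the tenant offers 52 and keeps 308.
Round 4 (the landlord proposes): the tenant can get 308 next round, worth 0.9 × 308 = 277.2 now. The landlord offers 277.2 and keeps 360 − 277.2 = 82.8.
Round 3 (the tenant proposes): the landlord can get 82.8 next round, worth 0.9 × 82.8 = 74.52 now, so the tenant offers 74.52, keeping 285.48.
Round 2 (the landlord proposes): the tenant can get 285.48 next round, worth 0.9 × 285.48 = 256.932 now. The landlord offers 256.932 and keeps 360 − 256.932 = 103.068.
So by rejecting in round 1, the landlord gets 103.068 next round, worth 0.9 × 103.068 = 92.7612 now.
Offer 76 < 92.7612, so the landlord rejects.

Reject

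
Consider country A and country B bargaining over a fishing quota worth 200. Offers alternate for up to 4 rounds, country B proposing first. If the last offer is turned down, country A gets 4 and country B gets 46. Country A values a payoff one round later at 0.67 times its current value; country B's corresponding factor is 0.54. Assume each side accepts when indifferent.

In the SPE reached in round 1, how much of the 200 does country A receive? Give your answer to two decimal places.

98.97

Solve by backward induction from round 4.
Round 4 (country A proposes): country B gets 46 if talks fail, so country A offers 46 and keeps 154.
Round 3 (country B proposes): country A can get 154 next round, worth 0.67 × 154 = 103.18 now. Country B offers 103.18 and keeps 200 − 103.18 = 96.82.
Round 2 (country A proposes): country B can get 96.82 next round, worth 0.54 × 96.82 = 52.2828 now, so country A offers 52.2828, keeping 147.7172.
Round 1 (country B proposes): country A can get 147.7172 next round, worth 0.67 × 147.7172 = 98.970524 now, so country B offers 98.970524, keeping 101.029476.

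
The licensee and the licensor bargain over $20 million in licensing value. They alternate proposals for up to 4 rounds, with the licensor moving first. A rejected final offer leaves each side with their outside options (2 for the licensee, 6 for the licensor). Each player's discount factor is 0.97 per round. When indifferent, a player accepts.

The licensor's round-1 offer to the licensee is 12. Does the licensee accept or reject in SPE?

Reject

Round 4 (the licensee proposes): the licensor gets 6 if talks fail, so the licensee offers 6 and keeps 14.
Round 3 (the licensor proposes): the licensee can get 14 next round, worth 0.97 × 14 = 13.58 now, so the licensor offers 13.58, keeping 6.42.
Round 2 (the licensee proposes): the licensor can get 6.42 next round, worth 0.97 × 6.42 = 6.2274 now; the licensee offers that and keeps 13.7726.
So by rejecting in round 1, the licensee gets 13.7726 next round, worth 0.97 × 13.7726 = 13.359422 now.
Offer 12 < 13.359422, so the licensee rejects.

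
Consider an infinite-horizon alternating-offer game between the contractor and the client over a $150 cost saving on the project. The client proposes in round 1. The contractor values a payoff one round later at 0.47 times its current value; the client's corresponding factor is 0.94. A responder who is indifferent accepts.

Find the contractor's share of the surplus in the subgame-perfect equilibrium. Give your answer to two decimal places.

In a stationary SPE each proposer offers the other exactly their discounted continuation value.
If the client keeps x when proposing and the contractor keeps y when proposing, then x = 150 − 0.47y and y = 150 − 0.94x.
Solving: x = 150(1 − 0.47) / (1 − 0.94·0.47) = 79.5 / 0.5582 ≈ 142.4221.
The contractor gets 150 − 142.4221 ≈ 7.5779.

7.58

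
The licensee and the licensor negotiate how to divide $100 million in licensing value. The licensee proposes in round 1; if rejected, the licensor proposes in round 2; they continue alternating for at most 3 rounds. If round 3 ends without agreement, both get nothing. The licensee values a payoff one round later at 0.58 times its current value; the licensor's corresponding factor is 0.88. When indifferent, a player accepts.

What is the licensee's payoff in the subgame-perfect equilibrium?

63.04

Round 3 (the licensee proposes): the licensor will accept anything ≥ 0, so the licensee offers 0 and keeps 100.
Round 2 (the licensor proposes): the licensee can get 100 next round, worth 0.58 × 100 = 58 now, so the licensor offers 58, keeping 42.
Round 1 (the licensee proposes): the licensor can get 42 next round, worth 0.88 × 42 = 36.96 now, so the licensee offers 36.96, keeping 63.04.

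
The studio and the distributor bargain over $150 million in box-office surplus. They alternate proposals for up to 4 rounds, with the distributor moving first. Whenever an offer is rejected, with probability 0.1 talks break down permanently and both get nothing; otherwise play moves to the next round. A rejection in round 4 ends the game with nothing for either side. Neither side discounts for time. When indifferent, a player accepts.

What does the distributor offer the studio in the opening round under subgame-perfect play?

Round 4 (the studio proposes): rejection yields 0 for the distributor; the studio offers 0 and keeps 150.
Round 3 (the distributor proposes): rejecting gives the studio an expected 0.9 × 150 = 135. The distributor offers 135 and keeps 150 − 135 = 15.
Round 2 (the studio proposes): rejecting gives the distributor an expected 0.9 × 15 = 13.5. The studio offers 13.5 and keeps 150 − 13.5 = 136.5.
Round 1 (the distributor proposes): rejecting gives the studio an expected 0.9 × 136.5 = 122.85, so the distributor offers 122.85, keeping 27.15.

122.85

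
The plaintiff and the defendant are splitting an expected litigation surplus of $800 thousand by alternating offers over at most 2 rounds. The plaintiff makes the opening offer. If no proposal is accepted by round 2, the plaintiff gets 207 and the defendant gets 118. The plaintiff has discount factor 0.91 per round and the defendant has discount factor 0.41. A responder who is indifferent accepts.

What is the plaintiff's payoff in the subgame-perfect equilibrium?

556.87

Round 2 (the defendant proposes): the plaintiff gets 207 if talks fail, so the defendant offers 207 and keeps 593.
Round 1 (the plaintiff proposes): the defendant can get 593 next round, worth 0.41 × 593 = 243.13 now, so the plaintiff offers 243.13, keeping 556.87.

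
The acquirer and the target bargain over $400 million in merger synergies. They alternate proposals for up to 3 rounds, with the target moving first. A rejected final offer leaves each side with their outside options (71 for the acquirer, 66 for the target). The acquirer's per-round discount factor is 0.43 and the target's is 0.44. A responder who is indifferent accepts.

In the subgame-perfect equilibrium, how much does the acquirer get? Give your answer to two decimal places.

Round 3 (the target proposes): the acquirer gets 71 if talks fail, so the target offers 71 and keeps 329.
Round 2 (the acquirer proposes): the target can get 329 next round, worth 0.44 × 329 = 144.76 now. The acquirer offers 144.76 and keeps 400 − 144.76 = 255.24.
Round 1 (the target proposes): the acquirer can get 255.24 next round, worth 0.43 × 255.24 = 109.7532 now; the target offers that and keeps 290.2468.

109.75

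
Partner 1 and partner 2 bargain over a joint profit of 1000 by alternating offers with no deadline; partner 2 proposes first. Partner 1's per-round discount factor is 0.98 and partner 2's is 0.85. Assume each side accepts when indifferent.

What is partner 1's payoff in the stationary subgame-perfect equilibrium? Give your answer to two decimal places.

In a stationary SPE each proposer offers the other exactly their discounted continuation value.
If partner 2 keeps x when proposing and partner 1 keeps y when proposing, then x = 1000 − 0.98y and y = 1000 − 0.85x.
Solving: x = 1000(1 − 0.98) / (1 − 0.85·0.98) = 20 / 0.167 ≈ 119.7605.
Partner 1 gets 1000 − 119.7605 ≈ 880.2395.

880.24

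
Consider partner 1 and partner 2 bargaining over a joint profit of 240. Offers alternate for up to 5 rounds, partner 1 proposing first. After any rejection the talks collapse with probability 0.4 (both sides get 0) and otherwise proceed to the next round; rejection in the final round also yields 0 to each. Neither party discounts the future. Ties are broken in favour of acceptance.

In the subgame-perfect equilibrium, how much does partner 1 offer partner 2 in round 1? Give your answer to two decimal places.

78.34

Round 5 (partner 1 proposes): rejection yields 0 for partner 2; partner 1 offers 0 and keeps 240.
Round 4 (partner 2 proposes): rejecting gives partner 1 an expected 0.6 × 240 = 144, so partner 2 offers 144, keeping 96.
Round 3 (partner 1 proposes): rejecting gives partner 2 an expected 0.6 × 96 = 57.6. Partner 1 offers 57.6 and keeps 240 − 57.6 = 182.4.
Round 2 (partner 2 proposes): rejecting gives partner 1 an expected 0.6 × 182.4 = 109.44, so partner 2 offers 109.44, keeping 130.56.
Round 1 (partner 1 proposes): rejecting gives partner 2 an expected 0.6 × 130.56 = 78.336; partner 1 offers that and keeps 161.664.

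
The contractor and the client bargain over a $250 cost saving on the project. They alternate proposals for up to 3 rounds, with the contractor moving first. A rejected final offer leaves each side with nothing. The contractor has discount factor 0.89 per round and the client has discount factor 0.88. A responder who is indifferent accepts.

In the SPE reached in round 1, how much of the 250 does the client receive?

Round 3 (the contractor proposes): rejection yields 0 for the client; the contractor offers 0 and keeps 250.
Round 2 (the client proposes): the contractor can get 250 next round, worth 0.89 × 250 = 222.5 now; the client offers that and keeps 27.5.
Round 1 (the contractor proposes): the client can get 27.5 next round, worth 0.88 × 27.5 = 24.2 now, so the contractor offers 24.2, keeping 225.8.

24.2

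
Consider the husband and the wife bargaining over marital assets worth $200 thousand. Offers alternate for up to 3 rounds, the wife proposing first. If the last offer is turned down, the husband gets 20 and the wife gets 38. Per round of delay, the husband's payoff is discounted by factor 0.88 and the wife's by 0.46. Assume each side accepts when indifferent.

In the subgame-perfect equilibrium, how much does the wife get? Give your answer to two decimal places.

Solve by backward induction from round 3.
Round 3 (the wife proposes): the husband gets 20 if talks fail, so the wife offers 20 and keeps 180.
Round 2 (the husband proposes): the wife can get 180 next round, worth 0.46 × 180 = 82.8 now. The husband offers 82.8 and keeps 200 − 82.8 = 117.2.
Round 1 (the wife proposes): the husband can get 117.2 next round, worth 0.88 × 117.2 = 103.136 now, so the wife offers 103.136, keeping 96.864.

96.86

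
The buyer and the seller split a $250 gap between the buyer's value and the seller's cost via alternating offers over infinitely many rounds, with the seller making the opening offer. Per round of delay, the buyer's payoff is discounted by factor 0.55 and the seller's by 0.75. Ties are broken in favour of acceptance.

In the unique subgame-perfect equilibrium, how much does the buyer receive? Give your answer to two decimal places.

In a stationary SPE each proposer offers the other exactly their discounted continuation value.
If the seller keeps x when proposing and the buyer keeps y when proposing, then x = 250 − 0.55y and y = 250 − 0.75x.
Solving: x = 250(1 − 0.55) / (1 − 0.75·0.55) = 112.5 / 0.5875 ≈ 191.4894.
The buyer gets 250 − 191.4894 ≈ 58.5106.

58.51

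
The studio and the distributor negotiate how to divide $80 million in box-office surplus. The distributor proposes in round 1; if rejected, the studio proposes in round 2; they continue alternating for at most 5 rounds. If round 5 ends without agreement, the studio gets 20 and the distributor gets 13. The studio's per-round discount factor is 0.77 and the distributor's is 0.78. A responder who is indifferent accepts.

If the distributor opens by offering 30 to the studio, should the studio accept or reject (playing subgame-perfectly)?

Accept

Round 5 (the distributor proposes): the studio gets 20 if talks fail, so the distributor offers 20 and keeps 60.
Round 4 (the studio proposes): the distributor can get 60 next round, worth 0.78 × 60 = 46.8 now, so the studio offers 46.8, keeping 33.2.
Round 3 (the distributor proposes): the studio can get 33.2 next round, worth 0.77 × 33.2 = 25.564 now; the distributor offers that and keeps 54.436.
Round 2 (the studio proposes): the distributor can get 54.436 next round, worth 0.78 × 54.436 = 42.46008 now, so the studio offers 42.46008, keeping 37.53992.
So by rejecting in round 1, the studio gets 37.53992 next round, worth 0.77 × 37.53992 = 28.9057384 now.
Offer 30 ≥ 28.9057384, so the studio accepts.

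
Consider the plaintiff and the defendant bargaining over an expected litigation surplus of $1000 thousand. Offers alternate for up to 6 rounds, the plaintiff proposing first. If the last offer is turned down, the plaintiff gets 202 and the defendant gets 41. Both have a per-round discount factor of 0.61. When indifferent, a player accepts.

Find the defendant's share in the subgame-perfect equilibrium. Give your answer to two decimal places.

393.82

Work backward from the last round.
Round 6 (the defendant proposes): the plaintiff gets 202 if talks fail, so the defendant offers 202 and keeps 798.
Round 5 (the plaintiff proposes): the defendant can get 798 next round, worth 0.61 × 798 = 486.78 now. The plaintiff offers 486.78 and keeps 1000 − 486.78 = 513.22.
Round 4 (the defendant proposes): the plaintiff can get 513.22 next round, worth 0.61 × 513.22 = 313.0642 now. The defendant offers 313.0642 and keeps 1000 − 313.0642 = 686.9358.
Round 3 (the plaintiff proposes): the defendant can get 686.9358 next round, worth 0.61 × 686.9358 = 419.030838 now, so the plaintiff offers 419.030838, keeping 580.969162.
Round 2 (the defendant proposes): the plaintiff can get 580.969162 next round, worth 0.61 × 580.969162 = 354.39118882 now. The defendant offers 354.39118882 and keeps 1000 − 354.39118882 = 645.60881118.
Round 1 (the plaintiff proposes): the defendant can get 645.60881118 next round, worth 0.61 × 645.60881118 = 393.8213748198 now, so the plaintiff offers 393.8213748198, keeping 606.1786251802.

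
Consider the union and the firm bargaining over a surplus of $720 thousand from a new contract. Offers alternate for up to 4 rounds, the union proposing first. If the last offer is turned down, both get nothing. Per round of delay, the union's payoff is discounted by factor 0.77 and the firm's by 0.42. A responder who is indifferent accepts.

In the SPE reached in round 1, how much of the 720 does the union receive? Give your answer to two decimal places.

Round 4 (the firm proposes): the union will accept anything ≥ 0, so the firm offers 0 and keeps 720.
Round 3 (the union proposes): the firm can get 720 next round, worth 0.42 × 720 = 302.4 now. The union offers 302.4 and keeps 720 − 302.4 = 417.6.
Round 2 (the firm proposes): the union can get 417.6 next round, worth 0.77 × 417.6 = 321.552 now. The firm offers 321.552 and keeps 720 − 321.552 = 398.448.
Round 1 (the union proposes): the firm can get 398.448 next round, worth 0.42 × 398.448 = 167.34816 now, so the union offers 167.34816, keeping 552.65184.

552.65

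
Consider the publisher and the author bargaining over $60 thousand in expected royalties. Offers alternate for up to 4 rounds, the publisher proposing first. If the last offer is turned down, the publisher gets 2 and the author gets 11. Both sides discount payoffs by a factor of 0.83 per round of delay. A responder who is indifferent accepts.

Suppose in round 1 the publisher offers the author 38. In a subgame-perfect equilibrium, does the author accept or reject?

Round 4 (the author proposes): the publisher gets 2 if talks fail, so the author offers 2 and keeps 58.
Round 3 (the publisher proposes): the author can get 58 next round, worth 0.83 × 58 = 48.14 now, so the publisher offers 48.14, keeping 11.86.
Round 2 (the author proposes): the publisher can get 11.86 next round, worth 0.83 × 11.86 = 9.8438 now. The author offers 9.8438 and keeps 60 − 9.8438 = 50.1562.
So by rejecting in round 1, the author gets 50.1562 next round, worth 0.83 × 50.1562 = 41.629646 now.
Offer 38 < 41.629646, so the author rejects.

Reject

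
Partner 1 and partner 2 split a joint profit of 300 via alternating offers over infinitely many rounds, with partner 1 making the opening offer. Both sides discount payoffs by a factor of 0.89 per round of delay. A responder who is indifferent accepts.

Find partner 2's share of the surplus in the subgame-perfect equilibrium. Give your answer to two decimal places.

When partner 1 proposes, partner 2 accepts any offer worth at least 0.89 times what partner 2 would get by proposing next round; and vice versa.
This gives x = 300 − 0.89y and y = 300 − 0.89x, where x and y are each side's share when it proposes.
Hence (1 − 0.89·0.89)x = 300(1 − 0.89), i.e. 0.2079·x = 33.
x ≈ 158.7302; partner 2's share is 300 − x ≈ 141.2698.

141.27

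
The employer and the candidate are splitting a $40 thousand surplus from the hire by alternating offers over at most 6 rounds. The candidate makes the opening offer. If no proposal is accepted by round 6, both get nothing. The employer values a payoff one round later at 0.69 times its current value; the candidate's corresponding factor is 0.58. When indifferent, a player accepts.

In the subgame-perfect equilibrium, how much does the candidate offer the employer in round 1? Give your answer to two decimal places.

20.65

By backward induction:
Round 6 (the employer proposes): rejection yields 0 for the candidate; the employer offers 0 and keeps 40.
Round 5 (the candidate proposes): the employer can get 40 next round, worth 0.69 × 40 = 27.6 now; the candidate offers that and keeps 12.4.
Round 4 (the employer proposes): the candidate can get 12.4 next round, worth 0.58 × 12.4 = 7.192 now; the employer offers that and keeps 32.808.
Round 3 (the candidate proposes): the employer can get 32.808 next round, worth 0.69 × 32.808 = 22.63752 now. The candidate offers 22.63752 and keeps 40 − 22.63752 = 17.36248.
Round 2 (the employer proposes): the candidate can get 17.36248 next round, worth 0.58 × 17.36248 = 10.0702384 now; the employer offers that and keeps 29.9297616.
Round 1 (the candidate proposes): the employer can get 29.9297616 next round, worth 0.69 × 29.9297616 = 20.651535504 now. The candidate offers 20.651535504 and keeps 40 − 20.651535504 = 19.348464496.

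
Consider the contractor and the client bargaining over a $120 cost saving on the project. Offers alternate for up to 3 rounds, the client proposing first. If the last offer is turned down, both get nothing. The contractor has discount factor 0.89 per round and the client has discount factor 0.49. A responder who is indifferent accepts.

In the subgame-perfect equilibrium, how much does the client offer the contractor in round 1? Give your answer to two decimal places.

54.47

Round 3 (the client proposes): the contractor will accept anything ≥ 0, so the client offers 0 and keeps 120.
Round 2 (the contractor proposes): the client can get 120 next round, worth 0.49 × 120 = 58.8 now; the contractor offers that and keeps 61.2.
Round 1 (the client proposes): the contractor can get 61.2 next round, worth 0.89 × 61.2 = 54.468 now; the client offers that and keeps 65.532.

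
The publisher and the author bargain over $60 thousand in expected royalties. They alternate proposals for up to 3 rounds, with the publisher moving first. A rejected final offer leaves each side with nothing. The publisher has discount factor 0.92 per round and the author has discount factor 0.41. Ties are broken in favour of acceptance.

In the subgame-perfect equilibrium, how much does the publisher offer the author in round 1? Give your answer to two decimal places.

1.97

Round 3 (the publisher proposes): rejection yields 0 for the author; the publisher offers 0 and keeps 60.
Round 2 (the author proposes): the publisher can get 60 next round, worth 0.92 × 60 = 55.2 now; the author offers that and keeps 4.8.
Round 1 (the publisher proposes): the author can get 4.8 next round, worth 0.41 × 4.8 = 1.968 now; the publisher offers that and keeps 58.032.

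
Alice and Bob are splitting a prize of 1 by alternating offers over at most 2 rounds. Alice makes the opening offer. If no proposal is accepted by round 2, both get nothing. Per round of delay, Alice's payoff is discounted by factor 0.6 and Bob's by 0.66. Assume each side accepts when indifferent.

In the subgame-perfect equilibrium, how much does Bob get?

0.66

Solve by backward induction from round 2.
Round 2 (Bob proposes): Alice will accept anything ≥ 0, so Bob offers 0 and keeps 1.
Round 1 (Alice proposes): Bob can get 1 next round, worth 0.66 × 1 = 0.66 now, so Alice offers 0.66, keeping 0.34.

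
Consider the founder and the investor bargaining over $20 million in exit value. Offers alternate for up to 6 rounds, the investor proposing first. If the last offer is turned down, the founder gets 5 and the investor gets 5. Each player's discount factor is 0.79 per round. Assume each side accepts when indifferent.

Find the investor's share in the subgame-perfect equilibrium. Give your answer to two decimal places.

10.00

Solve by backward induction from round 6.
Round 6 (the founder proposes): the investor gets 5 if talks fail, so the founder offers 5 and keeps 15.
Round 5 (the investor proposes): the founder can get 15 next round, worth 0.79 × 15 = 11.85 now, so the investor offers 11.85, keeping 8.15.
Round 4 (the founder proposes): the investor can get 8.15 next round, worth 0.79 × 8.15 = 6.4385 now. The founder offers 6.4385 and keeps 20 − 6.4385 = 13.5615.
Round 3 (the investor proposes): the founder can get 13.5615 next round, worth 0.79 × 13.5615 = 10.713585 now, so the investor offers 10.713585, keeping 9.286415.
Round 2 (the founder proposes): the investor can get 9.286415 next round, worth 0.79 × 9.286415 = 7.33626785 now, so the founder offers 7.33626785, keeping 12.66373215.
Round 1 (the investor proposes): the founder can get 12.66373215 next round, worth 0.79 × 12.66373215 = 10.0043483985 now, so the investor offers 10.0043483985, keeping 9.9956516015.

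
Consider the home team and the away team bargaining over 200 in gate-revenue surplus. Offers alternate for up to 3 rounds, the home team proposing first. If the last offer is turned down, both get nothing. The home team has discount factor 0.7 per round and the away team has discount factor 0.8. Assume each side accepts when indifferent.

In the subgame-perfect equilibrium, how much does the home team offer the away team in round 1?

By backward induction:
Round 3 (the home team proposes): rejection yields 0 for the away team; the home team offers 0 and keeps 200.
Round 2 (the away team proposes): the home team can get 200 next round, worth 0.7 × 200 = 140 now. The away team offers 140 and keeps 200 − 140 = 60.
Round 1 (the home team proposes): the away team can get 60 next round, worth 0.8 × 60 = 48 now; the home team offers that and keeps 152.

48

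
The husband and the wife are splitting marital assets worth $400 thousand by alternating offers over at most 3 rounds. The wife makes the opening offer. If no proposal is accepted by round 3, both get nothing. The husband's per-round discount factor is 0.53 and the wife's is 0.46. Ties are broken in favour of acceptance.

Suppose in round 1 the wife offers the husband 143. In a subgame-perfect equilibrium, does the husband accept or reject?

Accept

Round 3 (the wife proposes): the husband will accept anything ≥ 0, so the wife offers 0 and keeps 400.
Round 2 (the husband proposes): the wife can get 400 next round, worth 0.46 × 400 = 184 now, so the husband offers 184, keeping 216.
So by rejecting in round 1, the husband gets 216 next round, worth 0.53 × 216 = 114.48 now.
Offer 143 ≥ 114.48, so the husband accepts.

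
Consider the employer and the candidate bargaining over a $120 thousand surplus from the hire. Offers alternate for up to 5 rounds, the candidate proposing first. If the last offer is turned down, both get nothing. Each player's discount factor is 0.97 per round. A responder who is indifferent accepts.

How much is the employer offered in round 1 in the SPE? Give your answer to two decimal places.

6.78

By backward induction:
Round 5 (the candidate proposes): the employer will accept anything ≥ 0, so the candidate offers 0 and keeps 120.
Round 4 (the employer proposes): the candidate can get 120 next round, worth 0.97 × 120 = 116.4 now. The employer offers 116.4 and keeps 120 − 116.4 = 3.6.
Round 3 (the candidate proposes): the employer can get 3.6 next round, worth 0.97 × 3.6 = 3.492 now, so the candidate offers 3.492, keeping 116.508.
Round 2 (the employer proposes): the candidate can get 116.508 next round, worth 0.97 × 116.508 = 113.01276 now; the employer offers that and keeps 6.98724.
Round 1 (the candidate proposes): the employer can get 6.98724 next round, worth 0.97 × 6.98724 = 6.7776228 now, so the candidate offers 6.7776228, keeping 113.2223772.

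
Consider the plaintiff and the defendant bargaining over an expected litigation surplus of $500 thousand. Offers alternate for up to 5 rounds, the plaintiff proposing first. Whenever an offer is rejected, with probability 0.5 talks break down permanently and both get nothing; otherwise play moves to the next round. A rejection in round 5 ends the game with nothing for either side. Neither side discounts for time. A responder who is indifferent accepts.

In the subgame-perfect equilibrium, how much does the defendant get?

156.25

Round 5 (the plaintiff proposes): the defendant will accept anything ≥ 0, so the plaintiff offers 0 and keeps 500.
Round 4 (the defendant proposes): rejecting gives the plaintiff an expected 0.5 × 500 = 250. The defendant offers 250 and keeps 500 − 250 = 250.
Round 3 (the plaintiff proposes): rejecting gives the defendant an expected 0.5 × 250 = 125. The plaintiff offers 125 and keeps 500 − 125 = 375.
Round 2 (the defendant proposes): rejecting gives the plaintiff an expected 0.5 × 375 = 187.5, so the defendant offers 187.5, keeping 312.5.
Round 1 (the plaintiff proposes): rejecting gives the defendant an expected 0.5 × 312.5 = 156.25, so the plaintiff offers 156.25, keeping 343.75.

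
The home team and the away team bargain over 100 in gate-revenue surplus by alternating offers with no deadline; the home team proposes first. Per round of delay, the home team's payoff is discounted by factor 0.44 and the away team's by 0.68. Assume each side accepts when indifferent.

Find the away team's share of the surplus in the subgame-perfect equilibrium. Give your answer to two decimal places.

Let x be the home team's share when the home team proposes and y be the away team's share when the away team proposes.
The away team accepts iff offered ≥ 0.68·y, so x = 100 − 0.68y. Symmetrically y = 100 − 0.44x.
Substituting: x = 100 − 0.68(100 − 0.44x), giving x(1 − 0.44·0.68) = 100(1 − 0.68).
So x = 100 × 0.32 / 0.7008 ≈ 45.6621, and the away team receives 100 − x ≈ 54.3379.

54.34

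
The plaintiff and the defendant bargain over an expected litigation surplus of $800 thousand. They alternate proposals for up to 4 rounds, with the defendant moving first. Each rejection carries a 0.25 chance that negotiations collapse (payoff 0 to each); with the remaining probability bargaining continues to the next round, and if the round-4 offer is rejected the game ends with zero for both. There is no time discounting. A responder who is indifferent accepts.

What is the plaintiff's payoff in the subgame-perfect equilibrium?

487.5

Round 4 (the plaintiff proposes): the defendant will accept anything ≥ 0, so the plaintiff offers 0 and keeps 800.
Round 3 (the defendant proposes): rejecting gives the plaintiff an expected 0.75 × 800 = 600. The defendant offers 600 and keeps 800 − 600 = 200.
Round 2 (the plaintiff proposes): rejecting gives the defendant an expected 0.75 × 200 = 150, so the plaintiff offers 150, keeping 650.
Round 1 (the defendant proposes): rejecting gives the plaintiff an expected 0.75 × 650 = 487.5; the defendant offers that and keeps 312.5.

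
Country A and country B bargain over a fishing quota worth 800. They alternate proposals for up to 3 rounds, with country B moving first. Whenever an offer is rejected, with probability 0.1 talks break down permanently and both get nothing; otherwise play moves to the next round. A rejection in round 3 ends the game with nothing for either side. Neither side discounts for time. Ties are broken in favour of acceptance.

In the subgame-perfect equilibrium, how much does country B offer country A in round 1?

72

Round 3 (country B proposes): rejection yields 0 for country A; country B offers 0 and keeps 800.
Round 2 (country A proposes): rejecting gives country B an expected 0.9 × 800 = 720, so country A offers 720, keeping 80.
Round 1 (country B proposes): rejecting gives country A an expected 0.9 × 80 = 72, so country B offers 72, keeping 728.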